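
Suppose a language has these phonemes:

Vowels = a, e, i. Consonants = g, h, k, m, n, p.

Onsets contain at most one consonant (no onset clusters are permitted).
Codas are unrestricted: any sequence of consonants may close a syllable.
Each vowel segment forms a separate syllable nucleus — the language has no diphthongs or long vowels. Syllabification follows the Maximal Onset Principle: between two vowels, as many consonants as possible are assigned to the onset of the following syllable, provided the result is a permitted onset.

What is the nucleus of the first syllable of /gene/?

The vowels are e, e — 2 nuclei, so 2 syllables.
The first nucleus (vowel 1 from the left) is /e/.

e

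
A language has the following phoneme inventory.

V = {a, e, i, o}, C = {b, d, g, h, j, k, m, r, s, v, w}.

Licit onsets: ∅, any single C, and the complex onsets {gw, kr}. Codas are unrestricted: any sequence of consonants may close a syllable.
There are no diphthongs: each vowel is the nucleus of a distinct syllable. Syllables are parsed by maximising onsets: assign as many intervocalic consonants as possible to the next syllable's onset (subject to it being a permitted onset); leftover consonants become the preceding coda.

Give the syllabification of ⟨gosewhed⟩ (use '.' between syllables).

go.sew.hed

Vowels present: o, e, e; each is a nucleus, giving 3 syllables.
σ1/σ2 boundary: just /s/ — single C goes to the following onset.
σ2/σ3 boundary: /wh/ — longest licit onset from the right is /h/, leaving /w/ as coda.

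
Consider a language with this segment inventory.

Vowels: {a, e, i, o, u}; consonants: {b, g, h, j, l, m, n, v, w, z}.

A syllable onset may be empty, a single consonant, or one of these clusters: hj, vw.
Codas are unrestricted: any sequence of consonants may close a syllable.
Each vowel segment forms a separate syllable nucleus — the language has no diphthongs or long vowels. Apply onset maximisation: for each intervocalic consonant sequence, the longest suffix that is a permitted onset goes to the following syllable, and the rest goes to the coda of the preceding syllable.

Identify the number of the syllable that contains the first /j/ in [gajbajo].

1

Vowels present: a, a, o; each is a nucleus, giving 3 syllables.
Between /a/ (V1) and /a/ (V2): /jb/; trying suffixes from longest down, /b/ is the first permitted one, so coda /j/ | onset /b/.
Between /a/ (V2) and /o/ (V3): /j/ is a single consonant, so it becomes the next onset.
Putting it together: gaj.ba.jo.
The first /j/ is in the coda of syllable 1 (/gaj/).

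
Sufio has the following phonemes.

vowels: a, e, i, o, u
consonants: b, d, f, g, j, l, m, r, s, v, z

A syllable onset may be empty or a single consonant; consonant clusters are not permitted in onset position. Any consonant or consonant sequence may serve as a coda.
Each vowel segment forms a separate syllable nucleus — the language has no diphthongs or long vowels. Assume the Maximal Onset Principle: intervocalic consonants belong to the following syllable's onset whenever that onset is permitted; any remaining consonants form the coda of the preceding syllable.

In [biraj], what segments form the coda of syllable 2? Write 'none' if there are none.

Nuclei (vowels): i, a → 2 syllables.
/i…a/ gap (V1→V2): just /r/ — single C goes to the following onset.
Result: bi.raj.
Syllable 2 is /raj/: onset /r/, nucleus /a/, coda /j/.

j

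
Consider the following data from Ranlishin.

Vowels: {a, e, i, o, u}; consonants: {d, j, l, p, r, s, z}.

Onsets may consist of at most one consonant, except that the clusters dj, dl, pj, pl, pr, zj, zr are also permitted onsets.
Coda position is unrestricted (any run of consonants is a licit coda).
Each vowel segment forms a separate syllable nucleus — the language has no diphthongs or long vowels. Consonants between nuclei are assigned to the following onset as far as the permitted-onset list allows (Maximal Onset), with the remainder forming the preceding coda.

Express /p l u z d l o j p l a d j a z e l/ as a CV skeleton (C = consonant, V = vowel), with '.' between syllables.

CCVC.CCVC.CCV.CCV.CVC

Vowels present: u, o, a, a, e; each is a nucleus, giving 5 syllables.
σ1/σ2 boundary: /zdl/; trying suffixes from longest down, /dl/ is the first permitted one, so coda /z/ | onset /dl/.
σ2/σ3 boundary: cluster /jpl/ — the longest permitted-onset suffix is /pl/; onset = /pl/, preceding coda = /j/.
σ3/σ4 boundary: cluster /dj/ — /dj/ is itself a permitted onset, so the whole cluster goes right; preceding coda = ∅.
σ4/σ5 boundary: /z/ is a single consonant, so it becomes the next onset.
Syllabification: pluz.dloj.pla.dja.zel.
Mapping each syllable to C/V: /pluz/ → CCVC, /dloj/ → CCVC, /pla/ → CCV, /dja/ → CCV, /zel/ → CVC.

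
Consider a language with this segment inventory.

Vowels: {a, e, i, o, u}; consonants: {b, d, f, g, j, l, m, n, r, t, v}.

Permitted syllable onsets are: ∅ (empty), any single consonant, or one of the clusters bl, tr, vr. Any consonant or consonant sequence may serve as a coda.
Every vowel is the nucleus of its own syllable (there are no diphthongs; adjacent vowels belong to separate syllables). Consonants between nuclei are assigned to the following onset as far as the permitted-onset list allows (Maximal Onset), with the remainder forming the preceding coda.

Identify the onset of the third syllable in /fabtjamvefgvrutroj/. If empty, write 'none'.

v

Nuclei (vowels): a, a, e, u, o → 5 syllables.
/a…a/ gap (V1→V2): /btj/; trying suffixes from longest down, /j/ is the first permitted one, so coda /bt/ | onset /j/.
/a…e/ gap (V2→V3): /mv/ — longest licit onset from the right is /v/, leaving /m/ as coda.
/e…u/ gap (V3→V4): cluster /fgvr/ — the longest permitted-onset suffix is /vr/; onset = /vr/, preceding coda = /fg/.
/u…o/ gap (V4→V5): cluster /tr/ — /tr/ is itself a permitted onset, so the whole cluster goes right; preceding coda = ∅.
Syllabification: fabt.jam.vefg.vru.troj.
Syllable 3 is /vefg/: onset /v/, nucleus /e/, coda /fg/.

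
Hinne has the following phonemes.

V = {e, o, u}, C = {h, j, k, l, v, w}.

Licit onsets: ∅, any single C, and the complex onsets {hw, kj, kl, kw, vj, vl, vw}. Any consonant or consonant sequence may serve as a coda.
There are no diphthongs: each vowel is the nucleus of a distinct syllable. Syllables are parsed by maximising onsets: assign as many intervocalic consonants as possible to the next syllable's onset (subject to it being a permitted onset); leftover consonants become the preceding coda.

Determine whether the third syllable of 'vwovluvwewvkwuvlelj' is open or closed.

closed

The vowels are o, u, e, u, e — 5 nuclei, so 5 syllables.
V1 /o/ – V2 /u/: /vl/ — entire cluster is a permitted onset → onset /vl/, coda ∅.
V2 /u/ – V3 /e/: /vw/ is a licit onset in full, so it all attaches to the next syllable.
V3 /e/ – V4 /u/: /wvkw/ splits as /wv/ + /kw/ (/kw/ is the longest suffix that is a licit onset).
V4 /u/ – V5 /e/: /vl/ is a licit onset in full, so it all attaches to the next syllable.
Putting it together: vwo.vlu.vwewv.kwu.vlelj.
Syllable 3 is /vwewv/ with coda /wv/, so it is closed.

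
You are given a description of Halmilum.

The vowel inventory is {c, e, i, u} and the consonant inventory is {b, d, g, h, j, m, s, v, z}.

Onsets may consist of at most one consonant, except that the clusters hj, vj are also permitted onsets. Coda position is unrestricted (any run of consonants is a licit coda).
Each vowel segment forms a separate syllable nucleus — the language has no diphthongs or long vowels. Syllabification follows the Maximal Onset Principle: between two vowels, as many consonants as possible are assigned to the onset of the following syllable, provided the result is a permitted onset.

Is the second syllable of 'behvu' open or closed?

open

Nuclei (vowels): e, u → 2 syllables.
V1 /e/ – V2 /u/: cluster /hv/ — the longest permitted-onset suffix is /v/; onset = /v/, preceding coda = /h/.
Putting it together: beh.vu.
Syllable 2 is /vu/; it ends in its nucleus with no coda, so it is open.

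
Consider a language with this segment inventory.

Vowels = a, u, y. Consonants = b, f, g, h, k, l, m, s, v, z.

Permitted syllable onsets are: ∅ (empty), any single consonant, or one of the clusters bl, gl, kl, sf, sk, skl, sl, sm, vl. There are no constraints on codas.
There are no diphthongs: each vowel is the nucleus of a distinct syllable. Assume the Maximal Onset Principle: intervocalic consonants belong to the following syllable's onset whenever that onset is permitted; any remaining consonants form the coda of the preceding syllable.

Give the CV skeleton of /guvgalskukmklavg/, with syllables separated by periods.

Vowels present: u, a, u, a; each is a nucleus, giving 4 syllables.
σ1/σ2 boundary: /vg/ — longest licit onset from the right is /g/, leaving /v/ as coda.
σ2/σ3 boundary: /lsk/ splits as /l/ + /sk/ (/sk/ is the longest suffix that is a licit onset).
σ3/σ4 boundary: cluster /kmkl/ — the longest permitted-onset suffix is /kl/; onset = /kl/, preceding coda = /km/.
So the parse is guv.gal.skukm.klavg.
Mapping each syllable to C/V: /guv/ → CVC, /gal/ → CVC, /skukm/ → CCVCC, /klavg/ → CCVCC.

CVC.CVC.CCVCC.CCVCC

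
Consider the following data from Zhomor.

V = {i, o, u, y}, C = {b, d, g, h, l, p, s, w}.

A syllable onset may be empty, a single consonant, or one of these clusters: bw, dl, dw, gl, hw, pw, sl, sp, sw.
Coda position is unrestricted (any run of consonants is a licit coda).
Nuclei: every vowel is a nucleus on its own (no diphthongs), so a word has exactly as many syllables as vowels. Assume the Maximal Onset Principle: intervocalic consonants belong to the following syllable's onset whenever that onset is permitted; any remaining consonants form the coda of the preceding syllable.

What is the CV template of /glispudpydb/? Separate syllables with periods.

The vowels are i, u, y — 3 nuclei, so 3 syllables.
Between /i/ (V1) and /u/ (V2): cluster /sp/ — /sp/ is itself a permitted onset, so the whole cluster goes right; preceding coda = ∅.
Between /u/ (V2) and /y/ (V3): /dp/ — longest licit onset from the right is /p/, leaving /d/ as coda.
Syllabification: gli.spud.pydb.
Mapping each syllable to C/V: /gli/ → CCV, /spud/ → CCVC, /pydb/ → CVCC.

CCV.CCVC.CVCC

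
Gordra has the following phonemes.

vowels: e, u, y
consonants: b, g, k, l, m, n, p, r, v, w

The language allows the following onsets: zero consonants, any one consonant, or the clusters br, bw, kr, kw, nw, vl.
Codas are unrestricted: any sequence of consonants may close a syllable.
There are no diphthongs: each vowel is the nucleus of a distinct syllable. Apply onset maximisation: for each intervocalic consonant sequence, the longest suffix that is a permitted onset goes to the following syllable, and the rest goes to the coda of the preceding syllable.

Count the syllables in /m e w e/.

Nuclei (vowels): e, e → 2 syllables.

2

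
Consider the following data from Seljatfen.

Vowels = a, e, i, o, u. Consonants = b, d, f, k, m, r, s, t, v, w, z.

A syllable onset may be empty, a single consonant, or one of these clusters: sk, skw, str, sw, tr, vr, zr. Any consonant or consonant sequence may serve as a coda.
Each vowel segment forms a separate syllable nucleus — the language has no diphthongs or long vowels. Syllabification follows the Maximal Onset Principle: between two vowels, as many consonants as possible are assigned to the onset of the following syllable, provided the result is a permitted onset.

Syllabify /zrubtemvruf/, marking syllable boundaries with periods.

zrub.tem.vruf

Vowels present: u, e, u; each is a nucleus, giving 3 syllables.
V1 /u/ – V2 /e/: /bt/ splits as /b/ + /t/ (/t/ is the longest suffix that is a licit onset).
V2 /e/ – V3 /u/: cluster /mvr/ — the longest permitted-onset suffix is /vr/; onset = /vr/, preceding coda = /m/.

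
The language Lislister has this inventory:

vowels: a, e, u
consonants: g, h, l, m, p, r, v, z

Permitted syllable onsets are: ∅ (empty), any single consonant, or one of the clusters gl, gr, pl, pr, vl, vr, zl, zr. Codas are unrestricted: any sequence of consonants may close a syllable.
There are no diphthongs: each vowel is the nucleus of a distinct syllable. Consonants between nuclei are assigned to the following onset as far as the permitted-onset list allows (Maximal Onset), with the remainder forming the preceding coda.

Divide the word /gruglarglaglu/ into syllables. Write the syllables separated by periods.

Vowels present: u, a, a, u; each is a nucleus, giving 4 syllables.
V1 /u/ – V2 /a/: /gl/ — entire cluster is a permitted onset → onset /gl/, coda ∅.
V2 /a/ – V3 /a/: /rgl/; trying suffixes from longest down, /gl/ is the first permitted one, so coda /r/ | onset /gl/.
V3 /a/ – V4 /u/: cluster /gl/ — /gl/ is itself a permitted onset, so the whole cluster goes right; preceding coda = ∅.

gru.glar.gla.glu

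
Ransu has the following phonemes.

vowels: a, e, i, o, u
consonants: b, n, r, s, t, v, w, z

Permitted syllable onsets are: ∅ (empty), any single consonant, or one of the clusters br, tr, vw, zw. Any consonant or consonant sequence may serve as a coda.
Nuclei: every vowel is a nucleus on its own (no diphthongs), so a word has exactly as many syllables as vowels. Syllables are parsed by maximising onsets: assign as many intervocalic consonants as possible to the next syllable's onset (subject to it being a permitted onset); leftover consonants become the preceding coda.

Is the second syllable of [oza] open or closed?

The vowels are o, a — 2 nuclei, so 2 syllables.
Between /o/ (V1) and /a/ (V2): /z/ is a single consonant, so it becomes the next onset.
Result: o.za.
Syllable 2 is /za/; it ends in its nucleus with no coda, so it is open.

open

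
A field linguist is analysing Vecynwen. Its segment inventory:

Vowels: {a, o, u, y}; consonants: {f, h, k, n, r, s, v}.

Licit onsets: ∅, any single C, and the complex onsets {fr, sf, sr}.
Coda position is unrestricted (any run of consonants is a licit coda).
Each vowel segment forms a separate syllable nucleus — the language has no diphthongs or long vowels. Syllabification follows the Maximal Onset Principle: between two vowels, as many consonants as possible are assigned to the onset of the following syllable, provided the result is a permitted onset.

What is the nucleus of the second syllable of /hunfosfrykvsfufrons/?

o

Vowels present: u, o, y, u, o; each is a nucleus, giving 5 syllables.
The second nucleus (vowel 2 from the left) is /o/.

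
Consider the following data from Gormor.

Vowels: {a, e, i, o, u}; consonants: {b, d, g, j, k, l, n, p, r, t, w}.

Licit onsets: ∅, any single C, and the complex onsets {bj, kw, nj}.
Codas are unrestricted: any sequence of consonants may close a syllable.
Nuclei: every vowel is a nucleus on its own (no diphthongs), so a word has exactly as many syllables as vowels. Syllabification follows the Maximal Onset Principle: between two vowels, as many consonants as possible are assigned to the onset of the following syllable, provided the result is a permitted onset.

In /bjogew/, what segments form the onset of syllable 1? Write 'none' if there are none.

Nuclei (vowels): o, e → 2 syllables.
σ1/σ2 boundary: /g/ is a single consonant, so it becomes the next onset.
Putting it together: bjo.gew.
Syllable 1 is /bjo/: onset /bj/, nucleus /o/, coda ∅.

bj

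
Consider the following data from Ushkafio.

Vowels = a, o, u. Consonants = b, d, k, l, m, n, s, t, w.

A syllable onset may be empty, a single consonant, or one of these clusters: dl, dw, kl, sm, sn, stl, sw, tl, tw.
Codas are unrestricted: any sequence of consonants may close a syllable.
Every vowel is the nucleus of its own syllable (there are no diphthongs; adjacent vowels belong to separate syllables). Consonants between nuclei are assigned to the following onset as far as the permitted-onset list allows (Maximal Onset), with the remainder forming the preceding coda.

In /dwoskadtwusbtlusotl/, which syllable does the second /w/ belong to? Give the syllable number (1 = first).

Nuclei (vowels): o, a, u, u, o → 5 syllables.
V1 /o/ – V2 /a/: /sk/ splits as /s/ + /k/ (/k/ is the longest suffix that is a licit onset).
V2 /a/ – V3 /u/: /dtw/ splits as /d/ + /tw/ (/tw/ is the longest suffix that is a licit onset).
V3 /u/ – V4 /u/: /sbtl/; trying suffixes from longest down, /tl/ is the first permitted one, so coda /sb/ | onset /tl/.
V4 /u/ – V5 /o/: /s/ → onset of the next syllable (single consonants are always licit onsets).
Syllabification: dwos.kad.twusb.tlu.sotl.
The second /w/ is in the onset of syllable 3 (/twusb/).

3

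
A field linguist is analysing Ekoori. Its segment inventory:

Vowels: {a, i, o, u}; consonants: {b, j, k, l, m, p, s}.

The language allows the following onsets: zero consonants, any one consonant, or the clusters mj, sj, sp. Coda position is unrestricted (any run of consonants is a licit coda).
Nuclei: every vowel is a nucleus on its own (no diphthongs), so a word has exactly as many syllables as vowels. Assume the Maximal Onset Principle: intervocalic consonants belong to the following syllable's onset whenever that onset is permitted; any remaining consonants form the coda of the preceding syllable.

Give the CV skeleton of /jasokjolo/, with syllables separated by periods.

CV.CVC.CV.CV

Vowels present: a, o, o, o; each is a nucleus, giving 4 syllables.
σ1/σ2 boundary: /s/ is a single consonant, so it becomes the next onset.
σ2/σ3 boundary: cluster /kj/ — the longest permitted-onset suffix is /j/; onset = /j/, preceding coda = /k/.
σ3/σ4 boundary: just /l/ — single C goes to the following onset.
Putting it together: ja.sok.jo.lo.
Mapping each syllable to C/V: /ja/ → CV, /sok/ → CVC, /jo/ → CV, /lo/ → CV.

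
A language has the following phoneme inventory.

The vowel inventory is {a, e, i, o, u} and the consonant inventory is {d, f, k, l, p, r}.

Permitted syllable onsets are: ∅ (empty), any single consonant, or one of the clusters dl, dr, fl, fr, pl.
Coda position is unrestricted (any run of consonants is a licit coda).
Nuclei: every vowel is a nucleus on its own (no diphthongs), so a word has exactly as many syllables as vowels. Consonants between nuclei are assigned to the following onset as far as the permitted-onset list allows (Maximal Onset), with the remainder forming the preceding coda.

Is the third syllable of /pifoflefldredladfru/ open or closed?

Nuclei (vowels): i, o, e, e, a, u → 6 syllables.
V1 /i/ – V2 /o/: /f/ → onset of the next syllable (single consonants are always licit onsets).
V2 /o/ – V3 /e/: cluster /fl/ — /fl/ is itself a permitted onset, so the whole cluster goes right; preceding coda = ∅.
V3 /e/ – V4 /e/: /fldr/; trying suffixes from longest down, /dr/ is the first permitted one, so coda /fl/ | onset /dr/.
V4 /e/ – V5 /a/: /dl/ — entire cluster is a permitted onset → onset /dl/, coda ∅.
V5 /a/ – V6 /u/: /dfr/ — longest licit onset from the right is /fr/, leaving /d/ as coda.
So the parse is pi.fo.flefl.dre.dlad.fru.
Syllable 3 is /flefl/ with coda /fl/, so it is closed.

closed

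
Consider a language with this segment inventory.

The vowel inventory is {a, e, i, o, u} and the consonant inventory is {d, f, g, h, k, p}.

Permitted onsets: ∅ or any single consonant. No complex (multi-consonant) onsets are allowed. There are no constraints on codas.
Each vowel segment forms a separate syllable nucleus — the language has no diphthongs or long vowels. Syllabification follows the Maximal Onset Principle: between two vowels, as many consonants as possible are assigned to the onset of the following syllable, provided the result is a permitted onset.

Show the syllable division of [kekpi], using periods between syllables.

Nuclei (vowels): e, i → 2 syllables.
/e…i/ gap (V1→V2): /kp/ splits as /k/ + /p/ (/p/ is the longest suffix that is a licit onset).

kek.pi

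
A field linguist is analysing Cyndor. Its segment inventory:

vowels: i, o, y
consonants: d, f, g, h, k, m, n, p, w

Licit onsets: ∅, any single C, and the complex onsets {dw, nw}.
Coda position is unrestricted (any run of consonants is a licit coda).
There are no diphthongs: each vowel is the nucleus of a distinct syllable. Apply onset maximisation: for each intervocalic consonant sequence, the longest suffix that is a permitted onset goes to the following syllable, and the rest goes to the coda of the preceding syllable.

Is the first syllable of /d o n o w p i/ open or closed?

open

Nuclei (vowels): o, o, i → 3 syllables.
V1 /o/ – V2 /o/: /n/ is a single consonant, so it becomes the next onset.
V2 /o/ – V3 /i/: /wp/ splits as /w/ + /p/ (/p/ is the longest suffix that is a licit onset).
Putting it together: do.now.pi.
Syllable 1 is /do/; it ends in its nucleus with no coda, so it is open.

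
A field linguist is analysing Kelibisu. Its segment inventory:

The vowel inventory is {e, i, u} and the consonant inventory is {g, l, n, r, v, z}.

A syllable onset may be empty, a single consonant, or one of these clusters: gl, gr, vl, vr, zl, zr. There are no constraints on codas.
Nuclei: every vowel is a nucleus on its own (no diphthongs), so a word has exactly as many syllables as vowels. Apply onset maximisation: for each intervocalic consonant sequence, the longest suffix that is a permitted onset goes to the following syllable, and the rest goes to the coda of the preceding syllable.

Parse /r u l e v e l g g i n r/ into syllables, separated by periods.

Vowels present: u, e, e, i; each is a nucleus, giving 4 syllables.
σ1/σ2 boundary: /l/ → onset of the next syllable (single consonants are always licit onsets).
σ2/σ3 boundary: /v/ is a single consonant, so it becomes the next onset.
σ3/σ4 boundary: cluster /lgg/ — the longest permitted-onset suffix is /g/; onset = /g/, preceding coda = /lg/.

ru.le.velg.ginr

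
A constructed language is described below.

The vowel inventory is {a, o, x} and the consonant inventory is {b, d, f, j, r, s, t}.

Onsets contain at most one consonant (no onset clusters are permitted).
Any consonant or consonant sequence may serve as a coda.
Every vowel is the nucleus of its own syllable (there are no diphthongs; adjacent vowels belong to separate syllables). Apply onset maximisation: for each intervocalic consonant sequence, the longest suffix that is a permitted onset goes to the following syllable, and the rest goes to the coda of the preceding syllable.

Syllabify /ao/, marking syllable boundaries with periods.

The vowels are a, o — 2 nuclei, so 2 syllables.
V1 /a/ – V2 /o/: no consonants, so the boundary falls immediately after /a/.

a.o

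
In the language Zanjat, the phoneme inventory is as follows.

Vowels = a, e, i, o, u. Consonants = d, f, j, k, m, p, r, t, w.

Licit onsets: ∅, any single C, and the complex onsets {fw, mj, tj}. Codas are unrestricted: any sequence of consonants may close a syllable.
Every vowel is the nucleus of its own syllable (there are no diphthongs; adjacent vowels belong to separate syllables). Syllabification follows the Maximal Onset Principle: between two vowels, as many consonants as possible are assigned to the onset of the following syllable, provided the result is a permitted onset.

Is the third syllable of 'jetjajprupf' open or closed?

Vowels present: e, a, u; each is a nucleus, giving 3 syllables.
σ1/σ2 boundary: /tj/ — entire cluster is a permitted onset → onset /tj/, coda ∅.
σ2/σ3 boundary: cluster /jpr/ — the longest permitted-onset suffix is /r/; onset = /r/, preceding coda = /jp/.
Result: je.tjajp.rupf.
Syllable 3 is /rupf/ with coda /pf/, so it is closed.

closed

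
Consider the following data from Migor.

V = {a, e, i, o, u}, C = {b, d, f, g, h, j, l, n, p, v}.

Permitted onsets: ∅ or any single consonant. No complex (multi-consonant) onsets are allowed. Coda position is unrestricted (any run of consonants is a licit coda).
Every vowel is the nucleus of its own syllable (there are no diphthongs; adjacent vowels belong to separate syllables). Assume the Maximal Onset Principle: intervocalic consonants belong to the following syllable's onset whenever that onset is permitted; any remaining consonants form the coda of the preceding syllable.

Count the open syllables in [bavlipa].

2

Vowels present: a, i, a; each is a nucleus, giving 3 syllables.
/a…i/ gap (V1→V2): /vl/ — longest licit onset from the right is /l/, leaving /v/ as coda.
/i…a/ gap (V2→V3): /p/ is a single consonant, so it becomes the next onset.
So the parse is bav.li.pa.
Classifying each syllable: /bav/ (closed), /li/ (open), /pa/ (open).
Open syllables: 2.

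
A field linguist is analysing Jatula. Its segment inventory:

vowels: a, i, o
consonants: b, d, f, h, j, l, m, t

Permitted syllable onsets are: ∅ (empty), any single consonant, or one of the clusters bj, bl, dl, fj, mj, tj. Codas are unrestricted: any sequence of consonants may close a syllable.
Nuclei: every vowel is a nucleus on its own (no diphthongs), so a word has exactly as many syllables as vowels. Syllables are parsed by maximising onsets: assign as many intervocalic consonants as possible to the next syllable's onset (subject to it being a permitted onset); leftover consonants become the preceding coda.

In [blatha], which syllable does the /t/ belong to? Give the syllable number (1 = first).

The vowels are a, a — 2 nuclei, so 2 syllables.
σ1/σ2 boundary: /th/; trying suffixes from longest down, /h/ is the first permitted one, so coda /t/ | onset /h/.
Putting it together: blat.ha.
The /t/ is in the coda of syllable 1 (/blat/).

1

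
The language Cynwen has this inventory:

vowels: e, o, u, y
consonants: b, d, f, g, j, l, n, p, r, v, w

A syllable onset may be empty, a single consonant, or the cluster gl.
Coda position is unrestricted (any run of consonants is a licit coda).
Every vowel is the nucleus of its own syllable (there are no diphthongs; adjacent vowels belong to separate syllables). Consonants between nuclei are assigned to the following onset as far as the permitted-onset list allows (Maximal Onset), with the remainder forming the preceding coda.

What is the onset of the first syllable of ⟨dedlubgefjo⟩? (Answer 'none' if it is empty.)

The vowels are e, u, e, o — 4 nuclei, so 4 syllables.
Between /e/ (V1) and /u/ (V2): /dl/ — longest licit onset from the right is /l/, leaving /d/ as coda.
Between /u/ (V2) and /e/ (V3): /bg/ splits as /b/ + /g/ (/g/ is the longest suffix that is a licit onset).
Between /e/ (V3) and /o/ (V4): /fj/ — longest licit onset from the right is /j/, leaving /f/ as coda.
Syllabification: ded.lub.gef.jo.
Syllable 1 is /ded/: onset /d/, nucleus /e/, coda /d/.

d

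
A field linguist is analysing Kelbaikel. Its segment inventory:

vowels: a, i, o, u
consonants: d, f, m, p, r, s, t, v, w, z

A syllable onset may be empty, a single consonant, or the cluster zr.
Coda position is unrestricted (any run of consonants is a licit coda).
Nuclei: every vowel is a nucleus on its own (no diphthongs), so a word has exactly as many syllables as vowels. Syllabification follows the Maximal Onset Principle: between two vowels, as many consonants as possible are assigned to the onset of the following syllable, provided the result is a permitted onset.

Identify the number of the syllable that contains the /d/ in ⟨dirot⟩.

1

Nuclei (vowels): i, o → 2 syllables.
/i…o/ gap (V1→V2): just /r/ — single C goes to the following onset.
Result: di.rot.
The /d/ is in the onset of syllable 1 (/di/).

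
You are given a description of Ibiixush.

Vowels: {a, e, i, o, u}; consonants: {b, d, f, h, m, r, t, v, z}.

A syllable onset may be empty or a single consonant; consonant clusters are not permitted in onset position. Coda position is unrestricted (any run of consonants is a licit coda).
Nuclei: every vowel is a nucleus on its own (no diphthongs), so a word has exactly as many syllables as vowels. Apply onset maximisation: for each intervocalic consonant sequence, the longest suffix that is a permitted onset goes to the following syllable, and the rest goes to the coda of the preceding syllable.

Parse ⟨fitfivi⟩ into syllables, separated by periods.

Nuclei (vowels): i, i, i → 3 syllables.
σ1/σ2 boundary: /tf/; trying suffixes from longest down, /f/ is the first permitted one, so coda /t/ | onset /f/.
σ2/σ3 boundary: just /v/ — single C goes to the following onset.

fit.fi.vi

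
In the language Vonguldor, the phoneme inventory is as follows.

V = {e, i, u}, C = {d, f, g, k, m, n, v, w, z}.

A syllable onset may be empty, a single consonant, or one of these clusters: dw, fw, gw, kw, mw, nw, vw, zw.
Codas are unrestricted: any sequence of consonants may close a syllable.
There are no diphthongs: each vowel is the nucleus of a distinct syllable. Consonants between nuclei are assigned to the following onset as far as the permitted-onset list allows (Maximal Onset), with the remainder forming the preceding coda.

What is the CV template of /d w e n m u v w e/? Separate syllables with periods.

CCVC.CV.CCV

Vowels present: e, u, e; each is a nucleus, giving 3 syllables.
V1 /e/ – V2 /u/: cluster /nm/ — the longest permitted-onset suffix is /m/; onset = /m/, preceding coda = /n/.
V2 /u/ – V3 /e/: cluster /vw/ — /vw/ is itself a permitted onset, so the whole cluster goes right; preceding coda = ∅.
Result: dwen.mu.vwe.
Mapping each syllable to C/V: /dwen/ → CCVC, /mu/ → CV, /vwe/ → CCV.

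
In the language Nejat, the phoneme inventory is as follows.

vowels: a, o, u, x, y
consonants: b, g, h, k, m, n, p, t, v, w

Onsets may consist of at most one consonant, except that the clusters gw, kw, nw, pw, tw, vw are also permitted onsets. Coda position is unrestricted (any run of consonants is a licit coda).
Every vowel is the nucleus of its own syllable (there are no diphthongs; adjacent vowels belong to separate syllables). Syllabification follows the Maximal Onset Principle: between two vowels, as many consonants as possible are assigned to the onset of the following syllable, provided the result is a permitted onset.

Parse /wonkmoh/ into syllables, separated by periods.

wonk.moh

The vowels are o, o — 2 nuclei, so 2 syllables.
σ1/σ2 boundary: /nkm/ — longest licit onset from the right is /m/, leaving /nk/ as coda.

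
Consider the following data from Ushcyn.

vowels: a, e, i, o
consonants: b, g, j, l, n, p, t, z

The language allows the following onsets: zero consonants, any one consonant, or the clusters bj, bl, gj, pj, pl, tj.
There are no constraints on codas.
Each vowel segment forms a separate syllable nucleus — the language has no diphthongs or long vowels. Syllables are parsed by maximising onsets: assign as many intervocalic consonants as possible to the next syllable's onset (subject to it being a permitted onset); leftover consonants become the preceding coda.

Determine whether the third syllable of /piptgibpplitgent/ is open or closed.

closed

Nuclei (vowels): i, i, i, e → 4 syllables.
σ1/σ2 boundary: /ptg/ — longest licit onset from the right is /g/, leaving /pt/ as coda.
σ2/σ3 boundary: /bppl/; trying suffixes from longest down, /pl/ is the first permitted one, so coda /bp/ | onset /pl/.
σ3/σ4 boundary: /tg/ — longest licit onset from the right is /g/, leaving /t/ as coda.
Syllabification: pipt.gibp.plit.gent.
Syllable 3 is /plit/ with coda /t/, so it is closed.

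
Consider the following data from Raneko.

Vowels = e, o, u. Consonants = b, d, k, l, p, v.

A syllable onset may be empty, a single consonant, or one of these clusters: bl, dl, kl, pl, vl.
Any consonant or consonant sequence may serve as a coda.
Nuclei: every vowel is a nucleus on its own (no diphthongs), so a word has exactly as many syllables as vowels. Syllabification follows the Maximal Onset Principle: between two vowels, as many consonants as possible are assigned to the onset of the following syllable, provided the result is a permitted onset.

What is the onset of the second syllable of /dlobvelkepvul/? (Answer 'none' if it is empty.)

v

Nuclei (vowels): o, e, e, u → 4 syllables.
/o…e/ gap (V1→V2): /bv/ splits as /b/ + /v/ (/v/ is the longest suffix that is a licit onset).
/e…e/ gap (V2→V3): /lk/; trying suffixes from longest down, /k/ is the first permitted one, so coda /l/ | onset /k/.
/e…u/ gap (V3→V4): /pv/ splits as /p/ + /v/ (/v/ is the longest suffix that is a licit onset).
Putting it together: dlob.vel.kep.vul.
Syllable 2 is /vel/: onset /v/, nucleus /e/, coda /l/.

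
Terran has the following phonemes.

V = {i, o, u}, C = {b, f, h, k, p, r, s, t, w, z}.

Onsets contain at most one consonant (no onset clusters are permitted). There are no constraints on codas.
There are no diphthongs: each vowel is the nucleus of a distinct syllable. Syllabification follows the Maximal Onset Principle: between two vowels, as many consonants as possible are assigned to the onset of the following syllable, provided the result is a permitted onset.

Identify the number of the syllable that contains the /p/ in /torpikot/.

2

Nuclei (vowels): o, i, o → 3 syllables.
Between /o/ (V1) and /i/ (V2): cluster /rp/ — the longest permitted-onset suffix is /p/; onset = /p/, preceding coda = /r/.
Between /i/ (V2) and /o/ (V3): /k/ → onset of the next syllable (single consonants are always licit onsets).
So the parse is tor.pi.kot.
The /p/ is in the onset of syllable 2 (/pi/).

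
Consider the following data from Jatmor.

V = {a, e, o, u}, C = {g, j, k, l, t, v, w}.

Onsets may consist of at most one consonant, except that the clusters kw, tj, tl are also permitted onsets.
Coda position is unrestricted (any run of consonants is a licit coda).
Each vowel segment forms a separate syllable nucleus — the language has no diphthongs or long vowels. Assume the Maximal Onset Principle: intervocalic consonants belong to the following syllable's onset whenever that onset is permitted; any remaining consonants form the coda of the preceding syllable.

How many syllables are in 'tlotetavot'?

The vowels are o, e, a, o — 4 nuclei, so 4 syllables.

4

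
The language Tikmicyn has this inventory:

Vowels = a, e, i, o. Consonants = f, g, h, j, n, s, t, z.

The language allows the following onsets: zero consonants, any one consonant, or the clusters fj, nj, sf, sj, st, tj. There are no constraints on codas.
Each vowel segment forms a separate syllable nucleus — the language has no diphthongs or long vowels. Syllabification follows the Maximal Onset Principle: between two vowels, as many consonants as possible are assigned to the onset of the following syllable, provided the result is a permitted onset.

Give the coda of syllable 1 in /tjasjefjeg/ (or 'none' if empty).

Nuclei (vowels): a, e, e → 3 syllables.
V1 /a/ – V2 /e/: /sj/ is a licit onset in full, so it all attaches to the next syllable.
V2 /e/ – V3 /e/: cluster /fj/ — /fj/ is itself a permitted onset, so the whole cluster goes right; preceding coda = ∅.
Result: tja.sje.fjeg.
Syllable 1 is /tja/: onset /tj/, nucleus /a/, coda ∅.

none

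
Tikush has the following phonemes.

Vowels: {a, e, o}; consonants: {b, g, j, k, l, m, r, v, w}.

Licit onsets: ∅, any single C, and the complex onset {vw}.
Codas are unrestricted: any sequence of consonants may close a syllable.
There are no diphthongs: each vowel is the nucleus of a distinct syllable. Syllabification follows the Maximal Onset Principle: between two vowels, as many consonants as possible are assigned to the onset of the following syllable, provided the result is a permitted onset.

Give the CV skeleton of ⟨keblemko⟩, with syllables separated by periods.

CVC.CVC.CV

Nuclei (vowels): e, e, o → 3 syllables.
/e…e/ gap (V1→V2): cluster /bl/ — the longest permitted-onset suffix is /l/; onset = /l/, preceding coda = /b/.
/e…o/ gap (V2→V3): cluster /mk/ — the longest permitted-onset suffix is /k/; onset = /k/, preceding coda = /m/.
Syllabification: keb.lem.ko.
Mapping each syllable to C/V: /keb/ → CVC, /lem/ → CVC, /ko/ → CV.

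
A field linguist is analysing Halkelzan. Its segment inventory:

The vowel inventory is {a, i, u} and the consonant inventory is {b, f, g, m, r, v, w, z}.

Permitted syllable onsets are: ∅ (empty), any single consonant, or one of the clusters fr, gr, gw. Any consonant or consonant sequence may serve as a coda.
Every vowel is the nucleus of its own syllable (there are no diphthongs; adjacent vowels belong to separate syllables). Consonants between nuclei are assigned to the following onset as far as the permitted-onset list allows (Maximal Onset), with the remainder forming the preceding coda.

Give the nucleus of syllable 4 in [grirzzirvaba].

a

Vowels present: i, i, a, a; each is a nucleus, giving 4 syllables.
The fourth nucleus (vowel 4 from the left) is /a/.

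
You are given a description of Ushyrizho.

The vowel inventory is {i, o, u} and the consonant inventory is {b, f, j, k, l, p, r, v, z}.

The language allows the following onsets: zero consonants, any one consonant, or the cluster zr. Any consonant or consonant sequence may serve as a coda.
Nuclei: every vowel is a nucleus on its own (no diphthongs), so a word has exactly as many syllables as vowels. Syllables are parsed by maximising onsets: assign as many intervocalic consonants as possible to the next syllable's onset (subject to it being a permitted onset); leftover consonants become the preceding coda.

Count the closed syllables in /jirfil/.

2

Vowels present: i, i; each is a nucleus, giving 2 syllables.
Between /i/ (V1) and /i/ (V2): cluster /rf/ — the longest permitted-onset suffix is /f/; onset = /f/, preceding coda = /r/.
So the parse is jir.fil.
Classifying each syllable: /jir/ (closed), /fil/ (closed).
Closed syllables: 2.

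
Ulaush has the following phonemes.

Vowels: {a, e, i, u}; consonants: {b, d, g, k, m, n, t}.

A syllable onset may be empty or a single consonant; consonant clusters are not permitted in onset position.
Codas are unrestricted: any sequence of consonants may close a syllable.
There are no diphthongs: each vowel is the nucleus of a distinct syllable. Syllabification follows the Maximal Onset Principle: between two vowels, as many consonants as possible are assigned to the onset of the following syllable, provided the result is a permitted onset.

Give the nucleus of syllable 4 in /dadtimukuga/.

Nuclei (vowels): a, i, u, u, a → 5 syllables.
The fourth nucleus (vowel 4 from the left) is /u/.

u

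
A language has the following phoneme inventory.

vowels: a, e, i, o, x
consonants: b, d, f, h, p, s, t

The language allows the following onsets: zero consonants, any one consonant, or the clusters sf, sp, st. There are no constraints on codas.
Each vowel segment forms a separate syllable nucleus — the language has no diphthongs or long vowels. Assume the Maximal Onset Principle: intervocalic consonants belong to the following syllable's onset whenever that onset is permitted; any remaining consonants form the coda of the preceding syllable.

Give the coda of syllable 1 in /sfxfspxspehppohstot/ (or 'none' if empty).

The vowels are x, x, e, o, o — 5 nuclei, so 5 syllables.
V1 /x/ – V2 /x/: /fsp/; trying suffixes from longest down, /sp/ is the first permitted one, so coda /f/ | onset /sp/.
V2 /x/ – V3 /e/: /sp/ is a licit onset in full, so it all attaches to the next syllable.
V3 /e/ – V4 /o/: /hpp/; trying suffixes from longest down, /p/ is the first permitted one, so coda /hp/ | onset /p/.
V4 /o/ – V5 /o/: /hst/; trying suffixes from longest down, /st/ is the first permitted one, so coda /h/ | onset /st/.
Result: sfxf.spx.spehp.poh.stot.
Syllable 1 is /sfxf/: onset /sf/, nucleus /x/, coda /f/.

f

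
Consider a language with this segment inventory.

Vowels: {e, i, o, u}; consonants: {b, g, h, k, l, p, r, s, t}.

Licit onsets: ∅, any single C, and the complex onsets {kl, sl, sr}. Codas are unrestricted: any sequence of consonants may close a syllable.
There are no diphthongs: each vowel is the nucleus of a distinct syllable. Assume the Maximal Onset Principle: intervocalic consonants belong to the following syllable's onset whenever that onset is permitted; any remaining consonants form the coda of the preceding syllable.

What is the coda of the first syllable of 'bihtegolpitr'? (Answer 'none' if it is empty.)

Nuclei (vowels): i, e, o, i → 4 syllables.
V1 /i/ – V2 /e/: /ht/ splits as /h/ + /t/ (/t/ is the longest suffix that is a licit onset).
V2 /e/ – V3 /o/: /g/ is a single consonant, so it becomes the next onset.
V3 /o/ – V4 /i/: /lp/; trying suffixes from longest down, /p/ is the first permitted one, so coda /l/ | onset /p/.
Syllabification: bih.te.gol.pitr.
Syllable 1 is /bih/: onset /b/, nucleus /i/, coda /h/.

h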